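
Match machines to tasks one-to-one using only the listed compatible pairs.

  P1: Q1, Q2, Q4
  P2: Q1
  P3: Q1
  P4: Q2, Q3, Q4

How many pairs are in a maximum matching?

Unit-capacity flow: source→left, listed edges, right→sink; max matching = max flow.
Augmenting path P1→Q1 (+1); matched 1.
Augmenting path P4→Q2 (+1); matched 2.
Augmenting path P2→Q1→P1→Q4 (+1); matched 3.
No augmenting path remains; maximum matching = 3.
König certificate: {P1, P4, Q1} is a vertex cover of size 3 (every listed pair touches it), so no matching can be larger.

3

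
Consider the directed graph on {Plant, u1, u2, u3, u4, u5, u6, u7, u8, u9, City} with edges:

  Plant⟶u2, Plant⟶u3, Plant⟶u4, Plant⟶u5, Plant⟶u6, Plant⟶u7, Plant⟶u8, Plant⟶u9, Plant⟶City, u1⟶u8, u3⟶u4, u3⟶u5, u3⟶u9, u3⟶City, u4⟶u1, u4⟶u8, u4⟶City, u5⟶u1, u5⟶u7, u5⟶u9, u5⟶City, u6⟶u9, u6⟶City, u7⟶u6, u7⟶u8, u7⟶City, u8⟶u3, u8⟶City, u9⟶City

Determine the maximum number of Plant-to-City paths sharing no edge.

Assign every edge capacity 1; by Menger, the answer equals the max flow.
Path Plant→City (+1); total 1.
Path Plant→u3→City (+1); total 2.
Path Plant→u4→City (+1); total 3.
Path Plant→u5→City (+1); total 4.
Path Plant→u6→City (+1); total 5.
Path Plant→u7→City (+1); total 6.
Path Plant→u8→City (+1); total 7.
Path Plant→u9→City (+1); total 8.
No residual Plant→City path; max flow = 8.
Certifying cut of size 8: {Plant→City, Plant→u3, Plant→u4, Plant→u5, Plant→u6, Plant→u7, Plant→u8, Plant→u9}.

8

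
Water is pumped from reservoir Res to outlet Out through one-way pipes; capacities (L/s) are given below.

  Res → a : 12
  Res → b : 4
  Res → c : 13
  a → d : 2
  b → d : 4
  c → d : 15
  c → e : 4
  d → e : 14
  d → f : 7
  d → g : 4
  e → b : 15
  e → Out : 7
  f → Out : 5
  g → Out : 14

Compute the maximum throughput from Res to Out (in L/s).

Augment Res→c→e→Out: bottleneck 4, flow now 4.
Augment Res→a→d→e→Out: bottleneck 2, flow now 6.
Augment Res→b→d→e→Out: bottleneck 1, flow now 7.
Augment Res→b→d→f→Out: bottleneck 3, flow now 10.
Augment Res→c→d→f→Out: bottleneck 2, flow now 12.
Augment Res→c→d→g→Out: bottleneck 4, flow now 16.
No augmenting path remains; maximum flow = 16.
In the residual graph, reachable from Res: {Res, a, b, c, d, e, f}.
Min-cut edges: d→g (4), e→Out (7), f→Out (5); capacity 4 + 7 + 5 = 16.
This cut is saturated, so no flow can exceed 16.

16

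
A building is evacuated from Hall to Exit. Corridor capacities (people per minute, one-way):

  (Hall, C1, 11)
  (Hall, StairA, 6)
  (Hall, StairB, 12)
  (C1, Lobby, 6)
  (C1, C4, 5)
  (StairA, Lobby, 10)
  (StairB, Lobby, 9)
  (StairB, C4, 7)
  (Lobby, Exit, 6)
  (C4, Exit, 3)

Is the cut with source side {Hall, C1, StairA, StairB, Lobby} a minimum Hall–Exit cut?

No — its capacity is 18, but the minimum cut has capacity 9.

Given cut capacity: 5 + 7 + 6 = 18.
Augment Hall→C1→Lobby→Exit: bottleneck 6, flow now 6.
Augment Hall→C1→C4→Exit: bottleneck 3, flow now 9.
No augmenting path remains; maximum flow = 9.
In the residual graph, reachable from Hall: {Hall, C1, StairA, StairB, Lobby, C4}.
Min-cut edges: Lobby→Exit (6), C4→Exit (3); capacity 6 + 3 = 9.
Cut capacity 18 exceeds the max flow 9, so it is not minimum.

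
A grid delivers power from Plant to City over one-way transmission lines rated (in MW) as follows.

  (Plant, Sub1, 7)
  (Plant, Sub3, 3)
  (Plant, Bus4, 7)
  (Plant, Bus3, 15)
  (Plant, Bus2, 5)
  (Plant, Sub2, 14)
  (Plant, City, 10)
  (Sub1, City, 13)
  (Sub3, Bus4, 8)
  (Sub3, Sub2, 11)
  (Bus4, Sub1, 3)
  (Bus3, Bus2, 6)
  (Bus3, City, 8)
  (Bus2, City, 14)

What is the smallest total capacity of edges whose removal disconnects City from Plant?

Augment Plant→City: bottleneck 10, flow now 10.
Augment Plant→Sub1→City: bottleneck 7, flow now 17.
Augment Plant→Bus3→City: bottleneck 8, flow now 25.
Augment Plant→Bus2→City: bottleneck 5, flow now 30.
Augment Plant→Bus4→Sub1→City: bottleneck 3, flow now 33.
Augment Plant→Bus3→Bus2→City: bottleneck 6, flow now 39.
No augmenting path remains; maximum flow = 39.
By max-flow min-cut, the minimum cut capacity equals the max flow.
In the residual graph, reachable from Plant: {Plant, Sub3, Bus4, Bus3, Sub2}.
Min-cut edges: Plant→Sub1 (7), Plant→Bus2 (5), Plant→City (10), Bus4→Sub1 (3), Bus3→Bus2 (6), Bus3→City (8); capacity 7 + 5 + 10 + 3 + 6 + 8 = 39.

39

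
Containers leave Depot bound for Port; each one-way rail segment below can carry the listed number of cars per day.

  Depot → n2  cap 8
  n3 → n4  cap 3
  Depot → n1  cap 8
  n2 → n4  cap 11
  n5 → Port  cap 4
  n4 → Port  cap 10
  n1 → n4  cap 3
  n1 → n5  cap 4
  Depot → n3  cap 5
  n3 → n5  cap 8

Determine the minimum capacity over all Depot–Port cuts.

14

Augment Depot→n1→n4→Port: bottleneck 3, flow now 3.
Augment Depot→n1→n5→Port: bottleneck 4, flow now 7.
Augment Depot→n2→n4→Port: bottleneck 7, flow now 14.
No augmenting path remains; maximum flow = 14.
By max-flow min-cut, the minimum cut capacity equals the max flow.
In the residual graph, reachable from Depot: {Depot, n1, n2, n3, n4, n5}.
Min-cut edges: n4→Port (10), n5→Port (4); capacity 10 + 4 = 14.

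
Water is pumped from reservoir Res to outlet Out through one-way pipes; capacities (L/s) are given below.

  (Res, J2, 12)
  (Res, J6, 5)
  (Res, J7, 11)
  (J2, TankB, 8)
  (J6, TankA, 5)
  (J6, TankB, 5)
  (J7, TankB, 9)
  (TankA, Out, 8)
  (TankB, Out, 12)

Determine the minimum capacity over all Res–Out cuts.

17

Augment Res→J2→TankB→Out: bottleneck 8, flow now 8.
Augment Res→J6→TankA→Out: bottleneck 5, flow now 13.
Augment Res→J7→TankB→Out: bottleneck 4, flow now 17.
No augmenting path remains; maximum flow = 17.
By max-flow min-cut, the minimum cut capacity equals the max flow.
In the residual graph, reachable from Res: {Res, J2, J7, TankB}.
Min-cut edges: Res→J6 (5), TankB→Out (12); capacity 5 + 12 = 17.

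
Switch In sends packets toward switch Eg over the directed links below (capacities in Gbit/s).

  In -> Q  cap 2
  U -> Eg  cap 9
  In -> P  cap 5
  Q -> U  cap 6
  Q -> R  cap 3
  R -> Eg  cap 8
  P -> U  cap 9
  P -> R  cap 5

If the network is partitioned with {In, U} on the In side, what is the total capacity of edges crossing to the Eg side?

Edges leaving {In, U}: In→P (5), In→Q (2), U→Eg (9).
Cut capacity = 5 + 2 + 9 = 16.

16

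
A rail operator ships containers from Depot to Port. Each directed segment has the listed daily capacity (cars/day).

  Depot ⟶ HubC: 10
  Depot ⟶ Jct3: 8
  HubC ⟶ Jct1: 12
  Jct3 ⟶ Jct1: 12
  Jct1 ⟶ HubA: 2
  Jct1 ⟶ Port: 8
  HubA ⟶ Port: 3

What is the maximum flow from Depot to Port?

10

Augment Depot→HubC→Jct1→Port: bottleneck 8, flow now 8.
Augment Depot→HubC→Jct1→HubA→Port: bottleneck 2, flow now 10.
No augmenting path remains; maximum flow = 10.
In the residual graph, reachable from Depot: {Depot, HubC, Jct3, Jct1}.
Min-cut edges: Jct1→HubA (2), Jct1→Port (8); capacity 2 + 8 = 10.
This cut is saturated, so no flow can exceed 10.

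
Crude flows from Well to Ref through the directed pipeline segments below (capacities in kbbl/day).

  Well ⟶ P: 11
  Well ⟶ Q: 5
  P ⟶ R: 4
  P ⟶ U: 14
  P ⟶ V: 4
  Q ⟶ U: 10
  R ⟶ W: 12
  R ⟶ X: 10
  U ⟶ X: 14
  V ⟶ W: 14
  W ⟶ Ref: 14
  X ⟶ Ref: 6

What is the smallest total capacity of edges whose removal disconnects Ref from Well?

14

Augment Well→P→R→W→Ref: bottleneck 4, flow now 4.
Augment Well→P→U→X→Ref: bottleneck 6, flow now 10.
Augment Well→P→V→W→Ref: bottleneck 1, flow now 11.
Augment Well→Q→U→P→V→W→Ref: bottleneck 3, flow now 14. (uses reverse residual edge)
No augmenting path remains; maximum flow = 14.
By max-flow min-cut, the minimum cut capacity equals the max flow.
In the residual graph, reachable from Well: {Well, P, Q, U, X}.
Min-cut edges: P→R (4), P→V (4), X→Ref (6); capacity 4 + 4 + 6 = 14.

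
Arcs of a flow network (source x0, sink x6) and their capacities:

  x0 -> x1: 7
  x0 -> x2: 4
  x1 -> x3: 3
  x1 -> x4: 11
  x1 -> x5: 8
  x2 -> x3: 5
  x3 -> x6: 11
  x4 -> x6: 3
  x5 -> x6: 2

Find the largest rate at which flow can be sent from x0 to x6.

11

Augment x0→x1→x3→x6: bottleneck 3, flow now 3.
Augment x0→x1→x4→x6: bottleneck 3, flow now 6.
Augment x0→x1→x5→x6: bottleneck 1, flow now 7.
Augment x0→x2→x3→x6: bottleneck 4, flow now 11.
No augmenting path remains; maximum flow = 11.
In the residual graph, reachable from x0: {x0}.
Min-cut edges: x0→x1 (7), x0→x2 (4); capacity 7 + 4 = 11.
This cut is saturated, so no flow can exceed 11.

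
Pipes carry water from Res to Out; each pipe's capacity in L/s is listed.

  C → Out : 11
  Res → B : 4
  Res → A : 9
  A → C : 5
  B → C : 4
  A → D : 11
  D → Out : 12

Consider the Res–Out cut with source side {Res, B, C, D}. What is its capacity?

32

Edges leaving {Res, B, C, D}: Res→A (9), C→Out (11), D→Out (12).
Cut capacity = 9 + 11 + 12 = 32.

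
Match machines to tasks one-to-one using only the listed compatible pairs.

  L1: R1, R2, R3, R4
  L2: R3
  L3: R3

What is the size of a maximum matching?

2

Unit-capacity flow: source→left, listed edges, right→sink; max matching = max flow.
Augmenting path L1→R1 (+1); matched 1.
Augmenting path L2→R3 (+1); matched 2.
No augmenting path remains; maximum matching = 2.
König certificate: {L1, R3} is a vertex cover of size 2 (every listed pair touches it), so no matching can be larger.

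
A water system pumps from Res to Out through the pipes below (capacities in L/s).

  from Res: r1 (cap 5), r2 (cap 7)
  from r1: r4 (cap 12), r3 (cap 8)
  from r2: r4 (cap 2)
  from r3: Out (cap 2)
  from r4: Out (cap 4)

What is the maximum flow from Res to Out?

Augment Res→r1→r3→Out: bottleneck 2, flow now 2.
Augment Res→r1→r4→Out: bottleneck 3, flow now 5.
Augment Res→r2→r4→Out: bottleneck 1, flow now 6.
No augmenting path remains; maximum flow = 6.
In the residual graph, reachable from Res: {Res, r1, r2, r3, r4}.
Min-cut edges: r3→Out (2), r4→Out (4); capacity 2 + 4 = 6.
This cut is saturated, so no flow can exceed 6.

6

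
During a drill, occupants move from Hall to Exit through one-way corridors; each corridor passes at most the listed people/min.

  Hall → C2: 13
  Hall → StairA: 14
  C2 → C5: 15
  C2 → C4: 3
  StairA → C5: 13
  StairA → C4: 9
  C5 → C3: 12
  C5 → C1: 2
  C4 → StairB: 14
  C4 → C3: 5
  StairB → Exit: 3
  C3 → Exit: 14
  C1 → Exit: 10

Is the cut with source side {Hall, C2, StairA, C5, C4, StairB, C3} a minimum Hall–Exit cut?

Yes — it is a minimum cut (capacity 19).

Given cut capacity: 2 + 3 + 14 = 19.
Augment Hall→C2→C5→C3→Exit: bottleneck 12, flow now 12.
Augment Hall→C2→C5→C1→Exit: bottleneck 1, flow now 13.
Augment Hall→StairA→C5→C1→Exit: bottleneck 1, flow now 14.
Augment Hall→StairA→C4→StairB→Exit: bottleneck 3, flow now 17.
Augment Hall→StairA→C4→C3→Exit: bottleneck 2, flow now 19.
No augmenting path remains; maximum flow = 19.
Cut capacity 19 equals the max flow, so it is a minimum cut.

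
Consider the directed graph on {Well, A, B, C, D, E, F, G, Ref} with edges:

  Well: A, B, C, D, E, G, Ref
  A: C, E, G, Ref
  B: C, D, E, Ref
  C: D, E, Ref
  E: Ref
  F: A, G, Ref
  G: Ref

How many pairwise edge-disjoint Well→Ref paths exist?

6

Assign every edge capacity 1; by Menger, the answer equals the max flow.
Path Well→Ref (+1); total 1.
Path Well→A→Ref (+1); total 2.
Path Well→B→Ref (+1); total 3.
Path Well→C→Ref (+1); total 4.
Path Well→E→Ref (+1); total 5.
Path Well→G→Ref (+1); total 6.
No residual Well→Ref path; max flow = 6.
Certifying cut of size 6: {Well→A, Well→B, Well→C, Well→E, Well→G, Well→Ref}.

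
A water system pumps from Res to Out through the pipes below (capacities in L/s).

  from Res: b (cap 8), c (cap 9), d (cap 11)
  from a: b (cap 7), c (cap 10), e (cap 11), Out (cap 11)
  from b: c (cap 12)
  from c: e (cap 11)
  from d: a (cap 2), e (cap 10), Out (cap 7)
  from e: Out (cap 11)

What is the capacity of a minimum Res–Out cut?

Augment Res→d→Out: bottleneck 7, flow now 7.
Augment Res→c→e→Out: bottleneck 9, flow now 16.
Augment Res→d→a→Out: bottleneck 2, flow now 18.
Augment Res→d→e→Out: bottleneck 2, flow now 20.
No augmenting path remains; maximum flow = 20.
By max-flow min-cut, the minimum cut capacity equals the max flow.
In the residual graph, reachable from Res: {Res, b, c, d, e}.
Min-cut edges: d→a (2), d→Out (7), e→Out (11); capacity 2 + 7 + 11 = 20.

20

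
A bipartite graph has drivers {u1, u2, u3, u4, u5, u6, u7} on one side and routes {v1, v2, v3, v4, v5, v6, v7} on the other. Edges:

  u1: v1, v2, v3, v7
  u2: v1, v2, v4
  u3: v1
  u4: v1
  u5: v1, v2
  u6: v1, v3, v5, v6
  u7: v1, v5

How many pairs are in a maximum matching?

Unit-capacity flow: source→left, listed edges, right→sink; max matching = max flow.
Augmenting path u1→v1 (+1); matched 1.
Augmenting path u2→v2 (+1); matched 2.
Augmenting path u6→v3 (+1); matched 3.
Augmenting path u7→v5 (+1); matched 4.
Augmenting path u3→v1→u1→v7 (+1); matched 5.
Augmenting path u5→v2→u2→v4 (+1); matched 6.
No augmenting path remains; maximum matching = 6.
König certificate: {u1, u2, u5, u6, u7, v1} is a vertex cover of size 6 (every listed pair touches it), so no matching can be larger.

6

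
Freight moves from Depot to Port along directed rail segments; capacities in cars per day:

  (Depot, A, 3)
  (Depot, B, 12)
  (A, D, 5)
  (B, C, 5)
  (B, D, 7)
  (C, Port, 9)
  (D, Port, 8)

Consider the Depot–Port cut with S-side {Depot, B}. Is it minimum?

No — its capacity is 15, but the minimum cut has capacity 13.

Given cut capacity: 3 + 5 + 7 = 15.
Augment Depot→A→D→Port: bottleneck 3, flow now 3.
Augment Depot→B→C→Port: bottleneck 5, flow now 8.
Augment Depot→B→D→Port: bottleneck 5, flow now 13.
No augmenting path remains; maximum flow = 13.
In the residual graph, reachable from Depot: {Depot, A, B, D}.
Min-cut edges: B→C (5), D→Port (8); capacity 5 + 8 = 13.
Cut capacity 15 exceeds the max flow 13, so it is not minimum.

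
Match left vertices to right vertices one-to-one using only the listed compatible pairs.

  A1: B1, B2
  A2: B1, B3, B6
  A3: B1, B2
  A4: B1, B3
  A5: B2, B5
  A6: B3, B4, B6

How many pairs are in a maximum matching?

6

Unit-capacity flow: source→left, listed edges, right→sink; max matching = max flow.
Augmenting path A1→B1 (+1); matched 1.
Augmenting path A2→B3 (+1); matched 2.
Augmenting path A3→B2 (+1); matched 3.
Augmenting path A5→B5 (+1); matched 4.
Augmenting path A6→B4 (+1); matched 5.
Augmenting path A4→B3→A2→B6 (+1); matched 6.
No augmenting path remains; maximum matching = 6.
König certificate: {A1, A2, A3, A4, A5, A6} is a vertex cover of size 6 (every listed pair touches it), so no matching can be larger.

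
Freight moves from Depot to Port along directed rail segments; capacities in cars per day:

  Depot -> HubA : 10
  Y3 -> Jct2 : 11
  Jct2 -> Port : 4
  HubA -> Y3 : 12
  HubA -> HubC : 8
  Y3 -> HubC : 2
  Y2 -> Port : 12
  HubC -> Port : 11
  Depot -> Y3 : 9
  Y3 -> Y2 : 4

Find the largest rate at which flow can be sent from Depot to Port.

18

Augment Depot→Y3→Jct2→Port: bottleneck 4, flow now 4.
Augment Depot→Y3→Y2→Port: bottleneck 4, flow now 8.
Augment Depot→Y3→HubC→Port: bottleneck 1, flow now 9.
Augment Depot→HubA→HubC→Port: bottleneck 8, flow now 17.
Augment Depot→HubA→Y3→HubC→Port: bottleneck 1, flow now 18.
No augmenting path remains; maximum flow = 18.
In the residual graph, reachable from Depot: {Depot, Y3, HubA, Jct2}.
Min-cut edges: Y3→Y2 (4), Y3→HubC (2), HubA→HubC (8), Jct2→Port (4); capacity 4 + 2 + 8 + 4 = 18.
This cut is saturated, so no flow can exceed 18.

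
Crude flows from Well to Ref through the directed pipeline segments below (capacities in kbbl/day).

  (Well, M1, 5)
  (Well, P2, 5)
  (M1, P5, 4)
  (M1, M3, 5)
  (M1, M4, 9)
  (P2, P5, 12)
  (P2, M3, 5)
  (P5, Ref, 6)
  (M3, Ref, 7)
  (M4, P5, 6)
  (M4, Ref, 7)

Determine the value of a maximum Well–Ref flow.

10

Augment Well→M1→P5→Ref: bottleneck 4, flow now 4.
Augment Well→M1→M3→Ref: bottleneck 1, flow now 5.
Augment Well→P2→P5→Ref: bottleneck 2, flow now 7.
Augment Well→P2→M3→Ref: bottleneck 3, flow now 10.
No augmenting path remains; maximum flow = 10.
In the residual graph, reachable from Well: {Well}.
Min-cut edges: Well→M1 (5), Well→P2 (5); capacity 5 + 5 = 10.
This cut is saturated, so no flow can exceed 10.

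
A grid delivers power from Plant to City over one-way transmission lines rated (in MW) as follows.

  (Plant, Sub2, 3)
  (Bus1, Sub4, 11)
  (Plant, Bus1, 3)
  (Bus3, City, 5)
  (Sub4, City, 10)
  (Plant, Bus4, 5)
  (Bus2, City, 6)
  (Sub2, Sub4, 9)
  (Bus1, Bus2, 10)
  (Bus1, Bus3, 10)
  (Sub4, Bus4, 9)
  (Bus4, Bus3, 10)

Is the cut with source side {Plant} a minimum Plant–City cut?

Given cut capacity: 3 + 5 + 3 = 11.
Augment Plant→Bus1→Bus2→City: bottleneck 3, flow now 3.
Augment Plant→Bus4→Bus3→City: bottleneck 5, flow now 8.
Augment Plant→Sub2→Sub4→City: bottleneck 3, flow now 11.
No augmenting path remains; maximum flow = 11.
Cut capacity 11 equals the max flow, so it is a minimum cut.

Yes — it is a minimum cut (capacity 11).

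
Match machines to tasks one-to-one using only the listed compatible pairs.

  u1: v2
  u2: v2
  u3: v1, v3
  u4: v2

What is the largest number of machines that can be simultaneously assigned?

2

Unit-capacity flow: source→left, listed edges, right→sink; max matching = max flow.
Augmenting path u1→v2 (+1); matched 1.
Augmenting path u3→v1 (+1); matched 2.
No augmenting path remains; maximum matching = 2.
König certificate: {u3, v2} is a vertex cover of size 2 (every listed pair touches it), so no matching can be larger.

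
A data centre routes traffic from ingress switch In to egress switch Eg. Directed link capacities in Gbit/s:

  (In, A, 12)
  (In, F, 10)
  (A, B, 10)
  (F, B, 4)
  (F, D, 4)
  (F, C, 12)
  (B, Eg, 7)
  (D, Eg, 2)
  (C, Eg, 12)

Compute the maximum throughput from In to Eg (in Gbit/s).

Augment In→A→B→Eg: bottleneck 7, flow now 7.
Augment In→F→D→Eg: bottleneck 2, flow now 9.
Augment In→F→C→Eg: bottleneck 8, flow now 17.
No augmenting path remains; maximum flow = 17.
In the residual graph, reachable from In: {In, A, B}.
Min-cut edges: In→F (10), B→Eg (7); capacity 10 + 7 = 17.
This cut is saturated, so no flow can exceed 17.

17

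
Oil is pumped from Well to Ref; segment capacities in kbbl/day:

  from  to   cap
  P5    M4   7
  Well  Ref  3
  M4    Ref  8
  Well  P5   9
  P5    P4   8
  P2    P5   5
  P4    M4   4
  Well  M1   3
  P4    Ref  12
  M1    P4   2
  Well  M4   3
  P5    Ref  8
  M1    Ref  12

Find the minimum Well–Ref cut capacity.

Augment Well→Ref: bottleneck 3, flow now 3.
Augment Well→M1→Ref: bottleneck 3, flow now 6.
Augment Well→P5→Ref: bottleneck 8, flow now 14.
Augment Well→M4→Ref: bottleneck 3, flow now 17.
Augment Well→P5→P4→Ref: bottleneck 1, flow now 18.
No augmenting path remains; maximum flow = 18.
By max-flow min-cut, the minimum cut capacity equals the max flow.
In the residual graph, reachable from Well: {Well}.
Min-cut edges: Well→M1 (3), Well→P5 (9), Well→M4 (3), Well→Ref (3); capacity 3 + 9 + 3 + 3 = 18.

18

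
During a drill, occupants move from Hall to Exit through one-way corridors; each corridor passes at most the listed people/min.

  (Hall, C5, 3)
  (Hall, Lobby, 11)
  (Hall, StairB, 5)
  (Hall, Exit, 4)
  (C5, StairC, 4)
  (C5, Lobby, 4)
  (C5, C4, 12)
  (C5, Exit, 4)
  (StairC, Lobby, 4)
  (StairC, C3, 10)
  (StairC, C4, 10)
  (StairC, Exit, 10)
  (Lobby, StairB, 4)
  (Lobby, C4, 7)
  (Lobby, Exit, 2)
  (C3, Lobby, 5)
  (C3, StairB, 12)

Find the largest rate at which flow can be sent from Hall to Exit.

Augment Hall→Exit: bottleneck 4, flow now 4.
Augment Hall→C5→Exit: bottleneck 3, flow now 7.
Augment Hall→Lobby→Exit: bottleneck 2, flow now 9.
No augmenting path remains; maximum flow = 9.
In the residual graph, reachable from Hall: {Hall, Lobby, StairB, C4}.
Min-cut edges: Hall→C5 (3), Hall→Exit (4), Lobby→Exit (2); capacity 3 + 4 + 2 = 9.
This cut is saturated, so no flow can exceed 9.

9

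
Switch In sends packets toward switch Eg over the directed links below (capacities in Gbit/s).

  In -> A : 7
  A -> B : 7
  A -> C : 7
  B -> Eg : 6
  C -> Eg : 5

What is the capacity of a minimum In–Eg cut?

7

Augment In→A→B→Eg: bottleneck 6, flow now 6.
Augment In→A→C→Eg: bottleneck 1, flow now 7.
No augmenting path remains; maximum flow = 7.
By max-flow min-cut, the minimum cut capacity equals the max flow.
In the residual graph, reachable from In: {In}.
Min-cut edges: In→A (7); capacity 7 = 7.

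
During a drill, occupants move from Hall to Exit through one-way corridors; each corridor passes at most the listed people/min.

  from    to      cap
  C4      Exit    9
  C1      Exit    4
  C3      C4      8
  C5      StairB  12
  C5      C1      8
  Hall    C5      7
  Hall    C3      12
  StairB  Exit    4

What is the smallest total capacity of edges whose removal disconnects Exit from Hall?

15

Augment Hall→C5→StairB→Exit: bottleneck 4, flow now 4.
Augment Hall→C5→C1→Exit: bottleneck 3, flow now 7.
Augment Hall→C3→C4→Exit: bottleneck 8, flow now 15.
No augmenting path remains; maximum flow = 15.
By max-flow min-cut, the minimum cut capacity equals the max flow.
In the residual graph, reachable from Hall: {Hall, C3}.
Min-cut edges: Hall→C5 (7), C3→C4 (8); capacity 7 + 8 = 15.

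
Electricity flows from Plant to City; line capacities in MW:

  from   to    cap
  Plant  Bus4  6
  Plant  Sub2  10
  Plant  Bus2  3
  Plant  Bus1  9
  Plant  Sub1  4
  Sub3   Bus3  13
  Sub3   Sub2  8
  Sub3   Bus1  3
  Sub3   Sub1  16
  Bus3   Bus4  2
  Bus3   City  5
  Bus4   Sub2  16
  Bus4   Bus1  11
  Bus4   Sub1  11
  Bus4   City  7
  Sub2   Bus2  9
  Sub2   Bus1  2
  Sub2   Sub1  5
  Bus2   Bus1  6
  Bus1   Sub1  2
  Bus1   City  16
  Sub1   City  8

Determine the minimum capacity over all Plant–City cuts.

30

Augment Plant→Bus4→City: bottleneck 6, flow now 6.
Augment Plant→Bus1→City: bottleneck 9, flow now 15.
Augment Plant→Sub1→City: bottleneck 4, flow now 19.
Augment Plant→Sub2→Bus1→City: bottleneck 2, flow now 21.
Augment Plant→Sub2→Sub1→City: bottleneck 4, flow now 25.
Augment Plant→Bus2→Bus1→City: bottleneck 3, flow now 28.
Augment Plant→Sub2→Bus2→Bus1→City: bottleneck 2, flow now 30.
No augmenting path remains; maximum flow = 30.
By max-flow min-cut, the minimum cut capacity equals the max flow.
In the residual graph, reachable from Plant: {Plant, Sub2, Bus2, Bus1, Sub1}.
Min-cut edges: Plant→Bus4 (6), Bus1→City (16), Sub1→City (8); capacity 6 + 16 + 8 = 30.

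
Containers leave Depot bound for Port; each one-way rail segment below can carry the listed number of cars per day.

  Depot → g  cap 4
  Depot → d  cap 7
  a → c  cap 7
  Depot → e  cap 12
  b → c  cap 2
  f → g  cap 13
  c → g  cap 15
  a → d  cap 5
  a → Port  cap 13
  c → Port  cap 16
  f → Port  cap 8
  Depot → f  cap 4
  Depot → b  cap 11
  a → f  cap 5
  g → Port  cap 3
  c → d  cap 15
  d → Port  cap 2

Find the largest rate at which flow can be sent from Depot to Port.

11

Augment Depot→d→Port: bottleneck 2, flow now 2.
Augment Depot→f→Port: bottleneck 4, flow now 6.
Augment Depot→g→Port: bottleneck 3, flow now 9.
Augment Depot→b→c→Port: bottleneck 2, flow now 11.
No augmenting path remains; maximum flow = 11.
In the residual graph, reachable from Depot: {Depot, b, d, e, g}.
Min-cut edges: Depot→f (4), b→c (2), d→Port (2), g→Port (3); capacity 4 + 2 + 2 + 3 = 11.
This cut is saturated, so no flow can exceed 11.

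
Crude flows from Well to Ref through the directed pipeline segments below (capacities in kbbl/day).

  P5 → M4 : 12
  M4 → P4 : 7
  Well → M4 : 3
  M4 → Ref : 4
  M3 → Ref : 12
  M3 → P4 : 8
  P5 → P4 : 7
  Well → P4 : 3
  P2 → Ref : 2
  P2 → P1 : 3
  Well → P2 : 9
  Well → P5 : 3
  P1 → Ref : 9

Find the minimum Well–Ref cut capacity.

9

Augment Well→P2→Ref: bottleneck 2, flow now 2.
Augment Well→M4→Ref: bottleneck 3, flow now 5.
Augment Well→P2→P1→Ref: bottleneck 3, flow now 8.
Augment Well→P5→M4→Ref: bottleneck 1, flow now 9.
No augmenting path remains; maximum flow = 9.
By max-flow min-cut, the minimum cut capacity equals the max flow.
In the residual graph, reachable from Well: {Well, P2, P5, M4, P4}.
Min-cut edges: P2→P1 (3), P2→Ref (2), M4→Ref (4); capacity 3 + 2 + 4 = 9.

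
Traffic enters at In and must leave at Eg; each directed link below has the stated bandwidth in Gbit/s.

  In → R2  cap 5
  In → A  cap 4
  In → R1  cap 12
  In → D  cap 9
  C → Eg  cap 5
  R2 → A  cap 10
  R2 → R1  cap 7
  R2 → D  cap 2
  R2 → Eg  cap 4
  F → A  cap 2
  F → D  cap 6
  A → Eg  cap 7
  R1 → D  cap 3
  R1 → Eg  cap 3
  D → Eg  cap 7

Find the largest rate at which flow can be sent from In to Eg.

19

Augment In→R2→Eg: bottleneck 4, flow now 4.
Augment In→A→Eg: bottleneck 4, flow now 8.
Augment In→R1→Eg: bottleneck 3, flow now 11.
Augment In→D→Eg: bottleneck 7, flow now 18.
Augment In→R2→A→Eg: bottleneck 1, flow now 19.
No augmenting path remains; maximum flow = 19.
In the residual graph, reachable from In: {In, R1, D}.
Min-cut edges: In→R2 (5), In→A (4), R1→Eg (3), D→Eg (7); capacity 5 + 4 + 3 + 7 = 19.
This cut is saturated, so no flow can exceed 19.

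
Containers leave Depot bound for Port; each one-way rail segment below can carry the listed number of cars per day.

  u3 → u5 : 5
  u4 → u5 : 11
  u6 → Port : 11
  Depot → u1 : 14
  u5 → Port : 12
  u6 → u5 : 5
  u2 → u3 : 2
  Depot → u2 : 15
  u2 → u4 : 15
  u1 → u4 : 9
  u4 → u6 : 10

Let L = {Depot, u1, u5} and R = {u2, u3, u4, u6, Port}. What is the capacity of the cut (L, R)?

36

Edges leaving {Depot, u1, u5}: Depot→u2 (15), u1→u4 (9), u5→Port (12).
Cut capacity = 15 + 9 + 12 = 36.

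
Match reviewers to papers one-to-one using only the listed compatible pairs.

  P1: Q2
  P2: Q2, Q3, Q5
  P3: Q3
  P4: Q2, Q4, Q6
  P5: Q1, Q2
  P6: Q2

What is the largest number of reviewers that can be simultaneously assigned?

5

Unit-capacity flow: source→left, listed edges, right→sink; max matching = max flow.
Augmenting path P1→Q2 (+1); matched 1.
Augmenting path P2→Q3 (+1); matched 2.
Augmenting path P4→Q4 (+1); matched 3.
Augmenting path P5→Q1 (+1); matched 4.
Augmenting path P3→Q3→P2→Q5 (+1); matched 5.
No augmenting path remains; maximum matching = 5.
König certificate: {P2, P3, P4, P5, Q2} is a vertex cover of size 5 (every listed pair touches it), so no matching can be larger.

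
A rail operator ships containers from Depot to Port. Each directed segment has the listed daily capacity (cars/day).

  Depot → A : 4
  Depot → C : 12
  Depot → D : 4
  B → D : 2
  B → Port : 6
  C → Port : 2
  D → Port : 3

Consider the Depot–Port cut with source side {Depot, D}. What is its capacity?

19

Edges leaving {Depot, D}: Depot→A (4), Depot→C (12), D→Port (3).
Cut capacity = 4 + 12 + 3 = 19.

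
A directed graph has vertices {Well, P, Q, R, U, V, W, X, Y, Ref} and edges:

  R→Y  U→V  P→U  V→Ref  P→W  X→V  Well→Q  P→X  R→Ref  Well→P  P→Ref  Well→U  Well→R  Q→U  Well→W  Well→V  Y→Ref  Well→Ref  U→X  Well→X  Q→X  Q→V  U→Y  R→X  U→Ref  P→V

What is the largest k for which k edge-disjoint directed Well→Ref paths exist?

6

Assign every edge capacity 1; by Menger, the answer equals the max flow.
Path Well→Ref (+1); total 1.
Path Well→P→Ref (+1); total 2.
Path Well→R→Ref (+1); total 3.
Path Well→U→Ref (+1); total 4.
Path Well→V→Ref (+1); total 5.
Path Well→Q→U→Y→Ref (+1); total 6.
No residual Well→Ref path; max flow = 6.
Certifying cut of size 6: {V→Ref, Well→P, Well→Q, Well→R, Well→Ref, Well→U}.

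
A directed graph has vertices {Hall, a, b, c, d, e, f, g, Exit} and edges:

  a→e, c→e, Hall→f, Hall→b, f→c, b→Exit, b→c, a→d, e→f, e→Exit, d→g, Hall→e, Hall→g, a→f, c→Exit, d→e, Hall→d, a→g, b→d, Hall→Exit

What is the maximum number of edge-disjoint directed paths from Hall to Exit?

4

Assign every edge capacity 1; by Menger, the answer equals the max flow.
Path Hall→Exit (+1); total 1.
Path Hall→b→Exit (+1); total 2.
Path Hall→e→Exit (+1); total 3.
Path Hall→f→c→Exit (+1); total 4.
No residual Hall→Exit path; max flow = 4.
Certifying cut of size 4: {Hall→Exit, Hall→b, e→Exit, f→c}.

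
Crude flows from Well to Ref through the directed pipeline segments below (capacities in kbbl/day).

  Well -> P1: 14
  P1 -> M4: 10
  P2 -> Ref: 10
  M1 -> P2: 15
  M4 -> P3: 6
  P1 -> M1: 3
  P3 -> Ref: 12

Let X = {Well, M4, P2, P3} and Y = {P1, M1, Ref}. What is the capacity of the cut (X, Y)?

Edges leaving {Well, M4, P2, P3}: Well→P1 (14), P2→Ref (10), P3→Ref (12).
Cut capacity = 14 + 10 + 12 = 36.

36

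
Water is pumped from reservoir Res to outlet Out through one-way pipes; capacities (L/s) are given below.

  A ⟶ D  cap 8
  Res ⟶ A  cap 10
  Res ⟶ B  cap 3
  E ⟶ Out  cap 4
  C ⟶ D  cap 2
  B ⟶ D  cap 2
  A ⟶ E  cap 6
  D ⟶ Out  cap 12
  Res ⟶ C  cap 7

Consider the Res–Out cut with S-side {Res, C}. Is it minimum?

Given cut capacity: 10 + 3 + 2 = 15.
Augment Res→A→D→Out: bottleneck 8, flow now 8.
Augment Res→A→E→Out: bottleneck 2, flow now 10.
Augment Res→B→D→Out: bottleneck 2, flow now 12.
Augment Res→C→D→Out: bottleneck 2, flow now 14.
No augmenting path remains; maximum flow = 14.
In the residual graph, reachable from Res: {Res, B, C}.
Min-cut edges: Res→A (10), B→D (2), C→D (2); capacity 10 + 2 + 2 = 14.
Cut capacity 15 exceeds the max flow 14, so it is not minimum.

No — its capacity is 15, but the minimum cut has capacity 14.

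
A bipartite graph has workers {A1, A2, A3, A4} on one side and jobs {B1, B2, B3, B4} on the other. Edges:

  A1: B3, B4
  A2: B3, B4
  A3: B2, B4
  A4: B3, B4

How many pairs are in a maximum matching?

3

Unit-capacity flow: source→left, listed edges, right→sink; max matching = max flow.
Augmenting path A1→B3 (+1); matched 1.
Augmenting path A2→B4 (+1); matched 2.
Augmenting path A3→B2 (+1); matched 3.
No augmenting path remains; maximum matching = 3.
König certificate: {A3, B3, B4} is a vertex cover of size 3 (every listed pair touches it), so no matching can be larger.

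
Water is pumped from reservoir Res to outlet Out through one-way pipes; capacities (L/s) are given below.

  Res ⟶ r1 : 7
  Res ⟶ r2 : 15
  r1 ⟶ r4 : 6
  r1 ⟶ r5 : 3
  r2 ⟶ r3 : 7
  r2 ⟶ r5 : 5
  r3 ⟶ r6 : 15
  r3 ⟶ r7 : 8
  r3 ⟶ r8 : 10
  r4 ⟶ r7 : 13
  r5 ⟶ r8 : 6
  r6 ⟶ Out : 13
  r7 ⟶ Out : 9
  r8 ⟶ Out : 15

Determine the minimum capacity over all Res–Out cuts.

19

Augment Res→r1→r4→r7→Out: bottleneck 6, flow now 6.
Augment Res→r1→r5→r8→Out: bottleneck 1, flow now 7.
Augment Res→r2→r3→r6→Out: bottleneck 7, flow now 14.
Augment Res→r2→r5→r8→Out: bottleneck 5, flow now 19.
No augmenting path remains; maximum flow = 19.
By max-flow min-cut, the minimum cut capacity equals the max flow.
In the residual graph, reachable from Res: {Res, r2}.
Min-cut edges: Res→r1 (7), r2→r3 (7), r2→r5 (5); capacity 7 + 7 + 5 = 19.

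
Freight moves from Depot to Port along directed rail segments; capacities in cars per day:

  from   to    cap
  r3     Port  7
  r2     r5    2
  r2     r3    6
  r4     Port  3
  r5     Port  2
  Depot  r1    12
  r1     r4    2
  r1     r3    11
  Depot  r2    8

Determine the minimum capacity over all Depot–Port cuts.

Augment Depot→r1→r3→Port: bottleneck 7, flow now 7.
Augment Depot→r1→r4→Port: bottleneck 2, flow now 9.
Augment Depot→r2→r5→Port: bottleneck 2, flow now 11.
No augmenting path remains; maximum flow = 11.
By max-flow min-cut, the minimum cut capacity equals the max flow.
In the residual graph, reachable from Depot: {Depot, r1, r2, r3}.
Min-cut edges: r1→r4 (2), r2→r5 (2), r3→Port (7); capacity 2 + 2 + 7 = 11.

11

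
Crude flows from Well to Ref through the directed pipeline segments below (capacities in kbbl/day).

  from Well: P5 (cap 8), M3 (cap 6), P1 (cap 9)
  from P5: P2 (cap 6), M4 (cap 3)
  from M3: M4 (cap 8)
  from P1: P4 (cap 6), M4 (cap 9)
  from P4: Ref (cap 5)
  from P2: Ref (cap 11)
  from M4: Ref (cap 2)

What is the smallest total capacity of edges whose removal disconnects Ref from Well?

13

Augment Well→P5→P2→Ref: bottleneck 6, flow now 6.
Augment Well→P5→M4→Ref: bottleneck 2, flow now 8.
Augment Well→P1→P4→Ref: bottleneck 5, flow now 13.
No augmenting path remains; maximum flow = 13.
By max-flow min-cut, the minimum cut capacity equals the max flow.
In the residual graph, reachable from Well: {Well, P5, M3, P1, P4, M4}.
Min-cut edges: P5→P2 (6), P4→Ref (5), M4→Ref (2); capacity 6 + 5 + 2 = 13.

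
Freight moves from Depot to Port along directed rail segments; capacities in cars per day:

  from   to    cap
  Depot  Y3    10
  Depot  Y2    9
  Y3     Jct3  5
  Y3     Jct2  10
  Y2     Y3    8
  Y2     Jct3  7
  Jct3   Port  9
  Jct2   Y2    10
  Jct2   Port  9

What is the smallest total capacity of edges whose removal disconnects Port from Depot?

Augment Depot→Y3→Jct3→Port: bottleneck 5, flow now 5.
Augment Depot→Y3→Jct2→Port: bottleneck 5, flow now 10.
Augment Depot→Y2→Jct3→Port: bottleneck 4, flow now 14.
Augment Depot→Y2→Y3→Jct2→Port: bottleneck 4, flow now 18.
No augmenting path remains; maximum flow = 18.
By max-flow min-cut, the minimum cut capacity equals the max flow.
In the residual graph, reachable from Depot: {Depot, Y3, Y2, Jct3, Jct2}.
Min-cut edges: Jct3→Port (9), Jct2→Port (9); capacity 9 + 9 = 18.

18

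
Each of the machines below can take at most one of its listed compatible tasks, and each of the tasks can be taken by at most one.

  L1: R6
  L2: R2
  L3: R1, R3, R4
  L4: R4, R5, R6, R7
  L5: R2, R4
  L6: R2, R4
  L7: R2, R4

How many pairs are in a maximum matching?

5

Unit-capacity flow: source→left, listed edges, right→sink; max matching = max flow.
Augmenting path L1→R6 (+1); matched 1.
Augmenting path L2→R2 (+1); matched 2.
Augmenting path L3→R1 (+1); matched 3.
Augmenting path L4→R4 (+1); matched 4.
Augmenting path L5→R4→L4→R5 (+1); matched 5.
No augmenting path remains; maximum matching = 5.
König certificate: {L1, L3, L4, R2, R4} is a vertex cover of size 5 (every listed pair touches it), so no matching can be larger.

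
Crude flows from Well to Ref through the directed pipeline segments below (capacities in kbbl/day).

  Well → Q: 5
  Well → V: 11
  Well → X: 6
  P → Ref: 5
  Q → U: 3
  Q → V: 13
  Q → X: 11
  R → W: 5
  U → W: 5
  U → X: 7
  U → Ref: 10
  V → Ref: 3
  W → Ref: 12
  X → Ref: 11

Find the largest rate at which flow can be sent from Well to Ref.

Augment Well→V→Ref: bottleneck 3, flow now 3.
Augment Well→X→Ref: bottleneck 6, flow now 9.
Augment Well→Q→U→Ref: bottleneck 3, flow now 12.
Augment Well→Q→X→Ref: bottleneck 2, flow now 14.
No augmenting path remains; maximum flow = 14.
In the residual graph, reachable from Well: {Well, V}.
Min-cut edges: Well→Q (5), Well→X (6), V→Ref (3); capacity 5 + 6 + 3 = 14.
This cut is saturated, so no flow can exceed 14.

14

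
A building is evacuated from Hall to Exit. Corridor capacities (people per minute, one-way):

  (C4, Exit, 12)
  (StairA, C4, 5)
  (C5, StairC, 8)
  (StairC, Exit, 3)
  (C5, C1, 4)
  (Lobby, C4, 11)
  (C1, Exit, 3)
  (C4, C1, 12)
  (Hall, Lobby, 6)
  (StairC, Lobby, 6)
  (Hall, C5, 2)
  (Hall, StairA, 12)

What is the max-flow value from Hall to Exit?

Augment Hall→Lobby→C4→Exit: bottleneck 6, flow now 6.
Augment Hall→C5→StairC→Exit: bottleneck 2, flow now 8.
Augment Hall→StairA→C4→Exit: bottleneck 5, flow now 13.
No augmenting path remains; maximum flow = 13.
In the residual graph, reachable from Hall: {Hall, StairA}.
Min-cut edges: Hall→Lobby (6), Hall→C5 (2), StairA→C4 (5); capacity 6 + 2 + 5 = 13.
This cut is saturated, so no flow can exceed 13.

13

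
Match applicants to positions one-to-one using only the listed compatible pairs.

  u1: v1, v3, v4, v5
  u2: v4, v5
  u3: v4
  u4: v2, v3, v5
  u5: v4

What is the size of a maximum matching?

Unit-capacity flow: source→left, listed edges, right→sink; max matching = max flow.
Augmenting path u1→v1 (+1); matched 1.
Augmenting path u2→v4 (+1); matched 2.
Augmenting path u4→v2 (+1); matched 3.
Augmenting path u3→v4→u2→v5 (+1); matched 4.
No augmenting path remains; maximum matching = 4.
König certificate: {u1, u2, u4, v4} is a vertex cover of size 4 (every listed pair touches it), so no matching can be larger.

4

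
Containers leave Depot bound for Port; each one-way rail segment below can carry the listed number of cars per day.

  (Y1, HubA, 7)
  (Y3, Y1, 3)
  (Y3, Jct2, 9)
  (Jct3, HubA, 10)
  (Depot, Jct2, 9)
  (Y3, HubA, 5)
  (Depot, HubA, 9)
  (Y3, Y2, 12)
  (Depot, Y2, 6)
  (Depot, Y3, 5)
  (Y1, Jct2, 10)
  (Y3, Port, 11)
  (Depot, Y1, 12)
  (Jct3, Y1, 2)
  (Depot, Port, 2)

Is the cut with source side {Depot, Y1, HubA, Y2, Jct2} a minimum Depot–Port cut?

Given cut capacity: 5 + 2 = 7.
Augment Depot→Port: bottleneck 2, flow now 2.
Augment Depot→Y3→Port: bottleneck 5, flow now 7.
No augmenting path remains; maximum flow = 7.
Cut capacity 7 equals the max flow, so it is a minimum cut.

Yes — it is a minimum cut (capacity 7).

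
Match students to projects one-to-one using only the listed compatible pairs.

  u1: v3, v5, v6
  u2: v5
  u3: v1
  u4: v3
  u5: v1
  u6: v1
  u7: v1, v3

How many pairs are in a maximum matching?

4

Unit-capacity flow: source→left, listed edges, right→sink; max matching = max flow.
Augmenting path u1→v3 (+1); matched 1.
Augmenting path u2→v5 (+1); matched 2.
Augmenting path u3→v1 (+1); matched 3.
Augmenting path u4→v3→u1→v6 (+1); matched 4.
No augmenting path remains; maximum matching = 4.
König certificate: {u1, u2, v1, v3} is a vertex cover of size 4 (every listed pair touches it), so no matching can be larger.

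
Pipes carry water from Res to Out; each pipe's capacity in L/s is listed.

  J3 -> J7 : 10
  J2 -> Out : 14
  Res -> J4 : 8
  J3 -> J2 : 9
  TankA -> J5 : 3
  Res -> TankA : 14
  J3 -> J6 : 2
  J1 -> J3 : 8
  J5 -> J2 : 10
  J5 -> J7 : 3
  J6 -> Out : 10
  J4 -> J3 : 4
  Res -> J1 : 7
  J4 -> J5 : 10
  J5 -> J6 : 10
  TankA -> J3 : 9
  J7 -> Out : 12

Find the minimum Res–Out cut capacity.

27

Augment Res→TankA→J3→J7→Out: bottleneck 9, flow now 9.
Augment Res→TankA→J5→J7→Out: bottleneck 3, flow now 12.
Augment Res→J4→J3→J2→Out: bottleneck 4, flow now 16.
Augment Res→J4→J5→J2→Out: bottleneck 4, flow now 20.
Augment Res→J1→J3→J2→Out: bottleneck 5, flow now 25.
Augment Res→J1→J3→J6→Out: bottleneck 2, flow now 27.
No augmenting path remains; maximum flow = 27.
By max-flow min-cut, the minimum cut capacity equals the max flow.
In the residual graph, reachable from Res: {Res, TankA}.
Min-cut edges: Res→J4 (8), Res→J1 (7), TankA→J3 (9), TankA→J5 (3); capacity 8 + 7 + 9 + 3 = 27.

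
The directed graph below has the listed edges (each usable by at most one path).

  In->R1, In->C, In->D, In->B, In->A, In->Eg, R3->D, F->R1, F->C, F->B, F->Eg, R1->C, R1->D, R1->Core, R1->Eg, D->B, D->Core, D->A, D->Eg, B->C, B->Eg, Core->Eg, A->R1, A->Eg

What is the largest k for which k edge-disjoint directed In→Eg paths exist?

Assign every edge capacity 1; by Menger, the answer equals the max flow.
Path In→Eg (+1); total 1.
Path In→R1→Eg (+1); total 2.
Path In→D→Eg (+1); total 3.
Path In→B→Eg (+1); total 4.
Path In→A→Eg (+1); total 5.
No residual In→Eg path; max flow = 5.
Certifying cut of size 5: {In→A, In→B, In→D, In→Eg, In→R1}.

5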